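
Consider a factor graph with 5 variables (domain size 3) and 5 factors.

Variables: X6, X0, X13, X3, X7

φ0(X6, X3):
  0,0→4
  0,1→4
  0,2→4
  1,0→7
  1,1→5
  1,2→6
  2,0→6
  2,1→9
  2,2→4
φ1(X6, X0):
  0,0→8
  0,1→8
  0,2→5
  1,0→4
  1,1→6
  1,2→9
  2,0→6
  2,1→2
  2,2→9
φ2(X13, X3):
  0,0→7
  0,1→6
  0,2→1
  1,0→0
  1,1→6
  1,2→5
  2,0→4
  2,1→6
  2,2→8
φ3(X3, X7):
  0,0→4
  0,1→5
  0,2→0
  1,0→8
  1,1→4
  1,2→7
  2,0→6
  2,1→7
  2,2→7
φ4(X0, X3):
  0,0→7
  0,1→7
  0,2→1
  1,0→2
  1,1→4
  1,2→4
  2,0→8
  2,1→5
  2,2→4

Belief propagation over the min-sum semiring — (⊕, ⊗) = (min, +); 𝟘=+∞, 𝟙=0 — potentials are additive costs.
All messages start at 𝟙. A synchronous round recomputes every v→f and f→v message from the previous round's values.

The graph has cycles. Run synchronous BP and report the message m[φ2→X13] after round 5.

init: all messages = 𝟙 over 3 values
r1 m[φ0→X6] = [4, 5, 4]
r1 m[φ0→X3] = [4, 4, 4]
r1 m[φ1→X6] = [5, 4, 2]
r1 m[φ1→X0] = [4, 2, 5]
r1 m[φ2→X13] = [1, 0, 4]
r1 m[φ2→X3] = [0, 6, 1]
r1 m[φ3→X3] = [0, 4, 6]
r1 m[φ3→X7] = [4, 4, 0]
r1 m[φ4→X0] = [1, 2, 4]
r1 m[φ4→X3] = [2, 4, 1]
r1 m[X6→φ0] = [0, 0, 0]
r1 m[X6→φ1] = [0, 0, 0]
r1 m[X0→φ1] = [0, 0, 0]
r1 m[X0→φ4] = [0, 0, 0]
r1 m[X13→φ2] = [0, 0, 0]
r1 m[X3→φ0] = [0, 0, 0]
r1 m[X3→φ2] = [0, 0, 0]
r1 m[X3→φ3] = [0, 0, 0]
r1 m[X3→φ4] = [0, 0, 0]
r1 m[X7→φ3] = [0, 0, 0]
r2 m[φ0→X6] = [4, 5, 4]
r2 m[φ0→X3] = [4, 4, 4]
r2 m[φ1→X6] = [5, 4, 2]
r2 m[φ1→X0] = [4, 2, 5]
r2 m[φ2→X13] = [1, 0, 4]
r2 m[φ2→X3] = [0, 6, 1]
r2 m[φ3→X3] = [0, 4, 6]
r2 m[φ3→X7] = [4, 4, 0]
r2 m[φ4→X0] = [1, 2, 4]
r2 m[φ4→X3] = [2, 4, 1]
r2 m[X6→φ0] = [5, 4, 2]
r2 m[X6→φ1] = [4, 5, 4]
r2 m[X0→φ1] = [1, 2, 4]
r2 m[X0→φ4] = [4, 2, 5]
r2 m[X13→φ2] = [0, 0, 0]
r2 m[X3→φ0] = [2, 14, 8]
r2 m[X3→φ2] = [6, 12, 11]
r2 m[X3→φ3] = [6, 14, 6]
r2 m[X3→φ4] = [4, 14, 11]
r2 m[X7→φ3] = [0, 0, 0]
r3 m[φ0→X6] = [6, 9, 8]
r3 m[φ0→X3] = [8, 9, 6]
r3 m[φ1→X6] = [9, 5, 4]
r3 m[φ1→X0] = [9, 6, 9]
r3 m[φ2→X13] = [12, 6, 10]
r3 m[φ2→X3] = [0, 6, 1]
r3 m[φ3→X3] = [0, 4, 6]
r3 m[φ3→X7] = [10, 11, 6]
r3 m[φ4→X0] = [11, 6, 12]
r3 m[φ4→X3] = [4, 6, 5]
r3 m[X6→φ0] = [5, 4, 2]
r3 m[X6→φ1] = [4, 5, 4]
r3 m[X0→φ1] = [1, 2, 4]
r3 m[X0→φ4] = [4, 2, 5]
r3 m[X13→φ2] = [0, 0, 0]
r3 m[X3→φ0] = [2, 14, 8]
r3 m[X3→φ2] = [6, 12, 11]
r3 m[X3→φ3] = [6, 14, 6]
r3 m[X3→φ4] = [4, 14, 11]
r3 m[X7→φ3] = [0, 0, 0]
r4 m[φ0→X6] = [6, 9, 8]
r4 m[φ0→X3] = [8, 9, 6]
r4 m[φ1→X6] = [9, 5, 4]
r4 m[φ1→X0] = [9, 6, 9]
r4 m[φ2→X13] = [12, 6, 10]
r4 m[φ2→X3] = [0, 6, 1]
r4 m[φ3→X3] = [0, 4, 6]
r4 m[φ3→X7] = [10, 11, 6]
r4 m[φ4→X0] = [11, 6, 12]
r4 m[φ4→X3] = [4, 6, 5]
r4 m[X6→φ0] = [9, 5, 4]
r4 m[X6→φ1] = [6, 9, 8]
r4 m[X0→φ1] = [11, 6, 12]
r4 m[X0→φ4] = [9, 6, 9]
r4 m[X13→φ2] = [0, 0, 0]
r4 m[X3→φ0] = [4, 16, 12]
r4 m[X3→φ2] = [12, 19, 17]
r4 m[X3→φ3] = [12, 21, 12]
r4 m[X3→φ4] = [8, 19, 13]
r4 m[X7→φ3] = [0, 0, 0]
r5 m[φ0→X6] = [8, 11, 10]
r5 m[φ0→X3] = [10, 10, 8]
r5 m[φ1→X6] = [14, 12, 8]
r5 m[φ1→X0] = [13, 10, 11]
r5 m[φ2→X13] = [18, 12, 16]
r5 m[φ2→X3] = [0, 6, 1]
r5 m[φ3→X3] = [0, 4, 6]
r5 m[φ3→X7] = [16, 17, 12]
r5 m[φ4→X0] = [14, 10, 16]
r5 m[φ4→X3] = [8, 10, 10]
r5 m[X6→φ0] = [9, 5, 4]
r5 m[X6→φ1] = [6, 9, 8]
r5 m[X0→φ1] = [11, 6, 12]
r5 m[X0→φ4] = [9, 6, 9]
r5 m[X13→φ2] = [0, 0, 0]
r5 m[X3→φ0] = [4, 16, 12]
r5 m[X3→φ2] = [12, 19, 17]
r5 m[X3→φ3] = [12, 21, 12]
r5 m[X3→φ4] = [8, 19, 13]
r5 m[X7→φ3] = [0, 0, 0]

message @ round 5 = [18, 12, 16]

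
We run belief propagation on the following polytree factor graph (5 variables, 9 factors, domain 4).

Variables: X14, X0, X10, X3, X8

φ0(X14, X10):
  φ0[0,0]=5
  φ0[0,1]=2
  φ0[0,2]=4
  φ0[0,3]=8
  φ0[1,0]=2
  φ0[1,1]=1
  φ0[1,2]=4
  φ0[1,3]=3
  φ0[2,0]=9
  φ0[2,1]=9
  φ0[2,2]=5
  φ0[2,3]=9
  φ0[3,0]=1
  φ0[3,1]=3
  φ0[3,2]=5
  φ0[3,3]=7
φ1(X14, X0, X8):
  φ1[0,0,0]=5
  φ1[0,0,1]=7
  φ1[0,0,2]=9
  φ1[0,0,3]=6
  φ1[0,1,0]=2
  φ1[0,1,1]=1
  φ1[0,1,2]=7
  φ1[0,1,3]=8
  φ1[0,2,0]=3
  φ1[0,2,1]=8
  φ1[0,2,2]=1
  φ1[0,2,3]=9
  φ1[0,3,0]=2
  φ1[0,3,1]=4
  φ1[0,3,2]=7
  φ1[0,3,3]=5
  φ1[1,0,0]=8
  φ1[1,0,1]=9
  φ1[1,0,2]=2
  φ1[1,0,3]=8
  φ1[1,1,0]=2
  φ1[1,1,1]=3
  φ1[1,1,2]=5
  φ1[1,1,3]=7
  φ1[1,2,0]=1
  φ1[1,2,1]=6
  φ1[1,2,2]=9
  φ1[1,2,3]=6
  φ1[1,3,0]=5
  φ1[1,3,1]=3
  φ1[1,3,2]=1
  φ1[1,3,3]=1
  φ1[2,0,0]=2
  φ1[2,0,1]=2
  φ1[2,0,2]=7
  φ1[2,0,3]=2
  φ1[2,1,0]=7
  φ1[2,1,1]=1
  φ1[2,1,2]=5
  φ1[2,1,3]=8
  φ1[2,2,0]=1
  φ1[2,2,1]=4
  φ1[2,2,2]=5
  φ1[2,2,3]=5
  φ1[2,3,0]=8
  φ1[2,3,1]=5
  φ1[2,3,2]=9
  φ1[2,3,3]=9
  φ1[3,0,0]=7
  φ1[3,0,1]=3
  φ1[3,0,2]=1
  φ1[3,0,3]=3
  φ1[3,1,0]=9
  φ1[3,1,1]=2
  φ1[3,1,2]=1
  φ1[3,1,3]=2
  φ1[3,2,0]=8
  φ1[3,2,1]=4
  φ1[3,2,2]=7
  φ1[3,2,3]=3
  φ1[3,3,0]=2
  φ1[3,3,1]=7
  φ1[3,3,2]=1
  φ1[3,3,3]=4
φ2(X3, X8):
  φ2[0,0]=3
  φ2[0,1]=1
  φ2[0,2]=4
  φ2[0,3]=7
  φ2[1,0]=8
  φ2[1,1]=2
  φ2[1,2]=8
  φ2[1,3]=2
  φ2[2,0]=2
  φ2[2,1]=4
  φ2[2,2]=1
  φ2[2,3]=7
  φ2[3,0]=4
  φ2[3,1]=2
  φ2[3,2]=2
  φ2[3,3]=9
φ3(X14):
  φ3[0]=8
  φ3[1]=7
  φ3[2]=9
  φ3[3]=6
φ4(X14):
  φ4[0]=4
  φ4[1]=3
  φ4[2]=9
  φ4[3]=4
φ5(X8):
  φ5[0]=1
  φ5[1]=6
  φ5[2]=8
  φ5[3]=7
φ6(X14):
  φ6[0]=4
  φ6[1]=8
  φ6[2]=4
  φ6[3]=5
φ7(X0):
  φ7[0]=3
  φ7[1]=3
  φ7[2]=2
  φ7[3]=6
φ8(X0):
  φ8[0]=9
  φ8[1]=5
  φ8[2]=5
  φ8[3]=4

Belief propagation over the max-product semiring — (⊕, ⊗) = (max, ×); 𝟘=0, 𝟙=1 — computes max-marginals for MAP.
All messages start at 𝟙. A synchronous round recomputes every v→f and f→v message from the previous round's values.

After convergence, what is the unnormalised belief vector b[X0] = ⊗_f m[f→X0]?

b[X0] = [35271936, 22044960, 9331200, 40310784]

init: all messages = 𝟙 over 4 values
r1 m[φ0→X14] = [8, 4, 9, 7]
r1 m[φ0→X10] = [9, 9, 5, 9]
r1 m[φ1→X14] = [9, 9, 9, 9]
r1 m[φ1→X0] = [9, 9, 9, 9]
r1 m[φ1→X8] = [9, 9, 9, 9]
r1 m[φ2→X3] = [7, 8, 7, 9]
r1 m[φ2→X8] = [8, 4, 8, 9]
r1 m[φ3→X14] = [8, 7, 9, 6]
r1 m[φ4→X14] = [4, 3, 9, 4]
r1 m[φ5→X8] = [1, 6, 8, 7]
r1 m[φ6→X14] = [4, 8, 4, 5]
r1 m[φ7→X0] = [3, 3, 2, 6]
r1 m[φ8→X0] = [9, 5, 5, 4]
r1 m[X14→φ0] = [1, 1, 1, 1]
r1 m[X14→φ1] = [1, 1, 1, 1]
r1 m[X14→φ3] = [1, 1, 1, 1]
r1 m[X14→φ4] = [1, 1, 1, 1]
r1 m[X14→φ6] = [1, 1, 1, 1]
r1 m[X0→φ1] = [1, 1, 1, 1]
r1 m[X0→φ7] = [1, 1, 1, 1]
r1 m[X0→φ8] = [1, 1, 1, 1]
r1 m[X10→φ0] = [1, 1, 1, 1]
r1 m[X3→φ2] = [1, 1, 1, 1]
r1 m[X8→φ1] = [1, 1, 1, 1]
r1 m[X8→φ2] = [1, 1, 1, 1]
r1 m[X8→φ5] = [1, 1, 1, 1]
r2 m[φ0→X14] = [8, 4, 9, 7]
r2 m[φ0→X10] = [9, 9, 5, 9]
r2 m[φ1→X14] = [9, 9, 9, 9]
r2 m[φ1→X0] = [9, 9, 9, 9]
r2 m[φ1→X8] = [9, 9, 9, 9]
r2 m[φ2→X3] = [7, 8, 7, 9]
r2 m[φ2→X8] = [8, 4, 8, 9]
r2 m[φ3→X14] = [8, 7, 9, 6]
r2 m[φ4→X14] = [4, 3, 9, 4]
r2 m[φ5→X8] = [1, 6, 8, 7]
r2 m[φ6→X14] = [4, 8, 4, 5]
r2 m[φ7→X0] = [3, 3, 2, 6]
r2 m[φ8→X0] = [9, 5, 5, 4]
r2 m[X14→φ0] = [1152, 1512, 2916, 1080]
r2 m[X14→φ1] = [1024, 672, 2916, 840]
r2 m[X14→φ3] = [1152, 864, 2916, 1260]
r2 m[X14→φ4] = [2304, 2016, 2916, 1890]
r2 m[X14→φ6] = [2304, 756, 6561, 1512]
r2 m[X0→φ1] = [27, 15, 10, 24]
r2 m[X0→φ7] = [81, 45, 45, 36]
r2 m[X0→φ8] = [27, 27, 18, 54]
r2 m[X10→φ0] = [1, 1, 1, 1]
r2 m[X3→φ2] = [1, 1, 1, 1]
r2 m[X8→φ1] = [8, 24, 64, 63]
r2 m[X8→φ2] = [9, 54, 72, 63]
r2 m[X8→φ5] = [72, 36, 72, 81]
r3 m[φ0→X14] = [8, 4, 9, 7]
r3 m[φ0→X10] = [26244, 26244, 14580, 26244]
r3 m[φ1→X14] = [15552, 13608, 13824, 6048]
r3 m[φ1→X0] = [1306368, 1469664, 933120, 1679616]
r3 m[φ1→X8] = [559872, 349920, 629856, 629856]
r3 m[φ2→X3] = [441, 576, 441, 567]
r3 m[φ2→X8] = [8, 4, 8, 9]
r3 m[φ3→X14] = [8, 7, 9, 6]
r3 m[φ4→X14] = [4, 3, 9, 4]
r3 m[φ5→X8] = [1, 6, 8, 7]
r3 m[φ6→X14] = [4, 8, 4, 5]
r3 m[φ7→X0] = [3, 3, 2, 6]
r3 m[φ8→X0] = [9, 5, 5, 4]
r3 m[X14→φ0] = [1152, 1512, 2916, 1080]
r3 m[X14→φ1] = [1024, 672, 2916, 840]
r3 m[X14→φ3] = [1152, 864, 2916, 1260]
r3 m[X14→φ4] = [2304, 2016, 2916, 1890]
r3 m[X14→φ6] = [2304, 756, 6561, 1512]
r3 m[X0→φ1] = [27, 15, 10, 24]
r3 m[X0→φ7] = [81, 45, 45, 36]
r3 m[X0→φ8] = [27, 27, 18, 54]
r3 m[X10→φ0] = [1, 1, 1, 1]
r3 m[X3→φ2] = [1, 1, 1, 1]
r3 m[X8→φ1] = [8, 24, 64, 63]
r3 m[X8→φ2] = [9, 54, 72, 63]
r3 m[X8→φ5] = [72, 36, 72, 81]
r4 m[φ0→X14] = [8, 4, 9, 7]
r4 m[φ0→X10] = [26244, 26244, 14580, 26244]
r4 m[φ1→X14] = [15552, 13608, 13824, 6048]
r4 m[φ1→X0] = [1306368, 1469664, 933120, 1679616]
r4 m[φ1→X8] = [559872, 349920, 629856, 629856]
r4 m[φ2→X3] = [441, 576, 441, 567]
r4 m[φ2→X8] = [8, 4, 8, 9]
r4 m[φ3→X14] = [8, 7, 9, 6]
r4 m[φ4→X14] = [4, 3, 9, 4]
r4 m[φ5→X8] = [1, 6, 8, 7]
r4 m[φ6→X14] = [4, 8, 4, 5]
r4 m[φ7→X0] = [3, 3, 2, 6]
r4 m[φ8→X0] = [9, 5, 5, 4]
r4 m[X14→φ0] = [1990656, 2286144, 4478976, 725760]
r4 m[X14→φ1] = [1024, 672, 2916, 840]
r4 m[X14→φ3] = [1990656, 1306368, 4478976, 846720]
r4 m[X14→φ4] = [3981312, 3048192, 4478976, 1270080]
r4 m[X14→φ6] = [3981312, 1143072, 10077696, 1016064]
r4 m[X0→φ1] = [27, 15, 10, 24]
r4 m[X0→φ7] = [11757312, 7348320, 4665600, 6718464]
r4 m[X0→φ8] = [3919104, 4408992, 1866240, 10077696]
r4 m[X10→φ0] = [1, 1, 1, 1]
r4 m[X3→φ2] = [1, 1, 1, 1]
r4 m[X8→φ1] = [8, 24, 64, 63]
r4 m[X8→φ2] = [559872, 2099520, 5038848, 4408992]
r4 m[X8→φ5] = [4478976, 1399680, 5038848, 5668704]
r5 m[φ0→X14] = [8, 4, 9, 7]
r5 m[φ0→X10] = [40310784, 40310784, 22394880, 40310784]
r5 m[φ1→X14] = [15552, 13608, 13824, 6048]
r5 m[φ1→X0] = [1306368, 1469664, 933120, 1679616]
r5 m[φ1→X8] = [559872, 349920, 629856, 629856]
r5 m[φ2→X3] = [30862944, 40310784, 30862944, 39680928]
r5 m[φ2→X8] = [8, 4, 8, 9]
r5 m[φ3→X14] = [8, 7, 9, 6]
r5 m[φ4→X14] = [4, 3, 9, 4]
r5 m[φ5→X8] = [1, 6, 8, 7]
r5 m[φ6→X14] = [4, 8, 4, 5]
r5 m[φ7→X0] = [3, 3, 2, 6]
r5 m[φ8→X0] = [9, 5, 5, 4]
r5 m[X14→φ0] = [1990656, 2286144, 4478976, 725760]
r5 m[X14→φ1] = [1024, 672, 2916, 840]
r5 m[X14→φ3] = [1990656, 1306368, 4478976, 846720]
r5 m[X14→φ4] = [3981312, 3048192, 4478976, 1270080]
r5 m[X14→φ6] = [3981312, 1143072, 10077696, 1016064]
r5 m[X0→φ1] = [27, 15, 10, 24]
r5 m[X0→φ7] = [11757312, 7348320, 4665600, 6718464]
r5 m[X0→φ8] = [3919104, 4408992, 1866240, 10077696]
r5 m[X10→φ0] = [1, 1, 1, 1]
r5 m[X3→φ2] = [1, 1, 1, 1]
r5 m[X8→φ1] = [8, 24, 64, 63]
r5 m[X8→φ2] = [559872, 2099520, 5038848, 4408992]
r5 m[X8→φ5] = [4478976, 1399680, 5038848, 5668704]
r6 m[φ0→X14] = [8, 4, 9, 7]
r6 m[φ0→X10] = [40310784, 40310784, 22394880, 40310784]
r6 m[φ1→X14] = [15552, 13608, 13824, 6048]
r6 m[φ1→X0] = [1306368, 1469664, 933120, 1679616]
r6 m[φ1→X8] = [559872, 349920, 629856, 629856]
r6 m[φ2→X3] = [30862944, 40310784, 30862944, 39680928]
r6 m[φ2→X8] = [8, 4, 8, 9]
r6 m[φ3→X14] = [8, 7, 9, 6]
r6 m[φ4→X14] = [4, 3, 9, 4]
r6 m[φ5→X8] = [1, 6, 8, 7]
r6 m[φ6→X14] = [4, 8, 4, 5]
r6 m[φ7→X0] = [3, 3, 2, 6]
r6 m[φ8→X0] = [9, 5, 5, 4]
r6 m[X14→φ0] = [1990656, 2286144, 4478976, 725760]
r6 m[X14→φ1] = [1024, 672, 2916, 840]
r6 m[X14→φ3] = [1990656, 1306368, 4478976, 846720]
r6 m[X14→φ4] = [3981312, 3048192, 4478976, 1270080]
r6 m[X14→φ6] = [3981312, 1143072, 10077696, 1016064]
r6 m[X0→φ1] = [27, 15, 10, 24]
r6 m[X0→φ7] = [11757312, 7348320, 4665600, 6718464]
r6 m[X0→φ8] = [3919104, 4408992, 1866240, 10077696]
r6 m[X10→φ0] = [1, 1, 1, 1]
r6 m[X3→φ2] = [1, 1, 1, 1]
r6 m[X8→φ1] = [8, 24, 64, 63]
r6 m[X8→φ2] = [559872, 2099520, 5038848, 4408992]
r6 m[X8→φ5] = [4478976, 1399680, 5038848, 5668704]
fixed point reached at round 6
b[X0] = ⊗ incoming = [35271936, 22044960, 9331200, 40310784]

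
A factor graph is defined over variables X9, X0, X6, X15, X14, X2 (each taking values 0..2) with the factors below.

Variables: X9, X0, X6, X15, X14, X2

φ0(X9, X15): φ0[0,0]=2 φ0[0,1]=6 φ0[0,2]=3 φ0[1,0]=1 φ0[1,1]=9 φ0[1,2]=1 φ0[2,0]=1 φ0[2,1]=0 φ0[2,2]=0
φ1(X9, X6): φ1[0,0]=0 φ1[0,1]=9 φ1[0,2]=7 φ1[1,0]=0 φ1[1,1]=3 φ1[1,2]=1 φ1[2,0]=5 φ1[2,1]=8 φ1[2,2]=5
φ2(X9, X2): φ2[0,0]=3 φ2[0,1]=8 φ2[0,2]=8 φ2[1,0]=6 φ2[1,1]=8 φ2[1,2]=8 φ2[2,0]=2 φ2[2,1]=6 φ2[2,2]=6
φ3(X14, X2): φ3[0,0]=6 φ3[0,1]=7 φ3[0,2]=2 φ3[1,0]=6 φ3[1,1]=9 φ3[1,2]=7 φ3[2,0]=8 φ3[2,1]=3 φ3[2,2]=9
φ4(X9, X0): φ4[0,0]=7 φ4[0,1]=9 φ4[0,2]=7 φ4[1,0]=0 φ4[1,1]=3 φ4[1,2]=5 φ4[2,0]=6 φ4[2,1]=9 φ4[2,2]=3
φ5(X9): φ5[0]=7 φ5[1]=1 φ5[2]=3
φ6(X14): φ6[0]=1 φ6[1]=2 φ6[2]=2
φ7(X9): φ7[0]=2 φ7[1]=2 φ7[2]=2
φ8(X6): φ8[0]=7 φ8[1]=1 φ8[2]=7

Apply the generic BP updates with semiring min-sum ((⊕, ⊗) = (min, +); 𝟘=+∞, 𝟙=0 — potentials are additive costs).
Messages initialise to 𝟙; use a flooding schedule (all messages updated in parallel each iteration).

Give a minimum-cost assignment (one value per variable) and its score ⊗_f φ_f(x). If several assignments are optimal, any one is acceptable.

init: all messages = 𝟙 over 3 values
r1 m[φ0→X9] = [2, 1, 0]
r1 m[φ0→X15] = [1, 0, 0]
r1 m[φ1→X9] = [0, 0, 5]
r1 m[φ1→X6] = [0, 3, 1]
r1 m[φ2→X9] = [3, 6, 2]
r1 m[φ2→X2] = [2, 6, 6]
r1 m[φ3→X14] = [2, 6, 3]
r1 m[φ3→X2] = [6, 3, 2]
r1 m[φ4→X9] = [7, 0, 3]
r1 m[φ4→X0] = [0, 3, 3]
r1 m[φ5→X9] = [7, 1, 3]
r1 m[φ6→X14] = [1, 2, 2]
r1 m[φ7→X9] = [2, 2, 2]
r1 m[φ8→X6] = [7, 1, 7]
r1 m[X9→φ0] = [0, 0, 0]
r1 m[X9→φ1] = [0, 0, 0]
r1 m[X9→φ2] = [0, 0, 0]
r1 m[X9→φ4] = [0, 0, 0]
r1 m[X9→φ5] = [0, 0, 0]
r1 m[X9→φ7] = [0, 0, 0]
r1 m[X0→φ4] = [0, 0, 0]
r1 m[X6→φ1] = [0, 0, 0]
r1 m[X6→φ8] = [0, 0, 0]
r1 m[X15→φ0] = [0, 0, 0]
r1 m[X14→φ3] = [0, 0, 0]
r1 m[X14→φ6] = [0, 0, 0]
r1 m[X2→φ2] = [0, 0, 0]
r1 m[X2→φ3] = [0, 0, 0]
r2 m[φ0→X9] = [2, 1, 0]
r2 m[φ0→X15] = [1, 0, 0]
r2 m[φ1→X9] = [0, 0, 5]
r2 m[φ1→X6] = [0, 3, 1]
r2 m[φ2→X9] = [3, 6, 2]
r2 m[φ2→X2] = [2, 6, 6]
r2 m[φ3→X14] = [2, 6, 3]
r2 m[φ3→X2] = [6, 3, 2]
r2 m[φ4→X9] = [7, 0, 3]
r2 m[φ4→X0] = [0, 3, 3]
r2 m[φ5→X9] = [7, 1, 3]
r2 m[φ6→X14] = [1, 2, 2]
r2 m[φ7→X9] = [2, 2, 2]
r2 m[φ8→X6] = [7, 1, 7]
r2 m[X9→φ0] = [19, 9, 15]
r2 m[X9→φ1] = [21, 10, 10]
r2 m[X9→φ2] = [18, 4, 13]
r2 m[X9→φ4] = [14, 10, 12]
r2 m[X9→φ5] = [14, 9, 12]
r2 m[X9→φ7] = [19, 8, 13]
r2 m[X0→φ4] = [0, 0, 0]
r2 m[X6→φ1] = [7, 1, 7]
r2 m[X6→φ8] = [0, 3, 1]
r2 m[X15→φ0] = [0, 0, 0]
r2 m[X14→φ3] = [1, 2, 2]
r2 m[X14→φ6] = [2, 6, 3]
r2 m[X2→φ2] = [6, 3, 2]
r2 m[X2→φ3] = [2, 6, 6]
r3 m[φ0→X9] = [2, 1, 0]
r3 m[φ0→X15] = [10, 15, 10]
r3 m[φ1→X9] = [7, 4, 9]
r3 m[φ1→X6] = [10, 13, 11]
r3 m[φ2→X9] = [9, 10, 8]
r3 m[φ2→X2] = [10, 12, 12]
r3 m[φ3→X14] = [8, 8, 9]
r3 m[φ3→X2] = [7, 5, 3]
r3 m[φ4→X9] = [7, 0, 3]
r3 m[φ4→X0] = [10, 13, 15]
r3 m[φ5→X9] = [7, 1, 3]
r3 m[φ6→X14] = [1, 2, 2]
r3 m[φ7→X9] = [2, 2, 2]
r3 m[φ8→X6] = [7, 1, 7]
r3 m[X9→φ0] = [19, 9, 15]
r3 m[X9→φ1] = [21, 10, 10]
r3 m[X9→φ2] = [18, 4, 13]
r3 m[X9→φ4] = [14, 10, 12]
r3 m[X9→φ5] = [14, 9, 12]
r3 m[X9→φ7] = [19, 8, 13]
r3 m[X0→φ4] = [0, 0, 0]
r3 m[X6→φ1] = [7, 1, 7]
r3 m[X6→φ8] = [0, 3, 1]
r3 m[X15→φ0] = [0, 0, 0]
r3 m[X14→φ3] = [1, 2, 2]
r3 m[X14→φ6] = [2, 6, 3]
r3 m[X2→φ2] = [6, 3, 2]
r3 m[X2→φ3] = [2, 6, 6]
r4 m[φ0→X9] = [2, 1, 0]
r4 m[φ0→X15] = [10, 15, 10]
r4 m[φ1→X9] = [7, 4, 9]
r4 m[φ1→X6] = [10, 13, 11]
r4 m[φ2→X9] = [9, 10, 8]
r4 m[φ2→X2] = [10, 12, 12]
r4 m[φ3→X14] = [8, 8, 9]
r4 m[φ3→X2] = [7, 5, 3]
r4 m[φ4→X9] = [7, 0, 3]
r4 m[φ4→X0] = [10, 13, 15]
r4 m[φ5→X9] = [7, 1, 3]
r4 m[φ6→X14] = [1, 2, 2]
r4 m[φ7→X9] = [2, 2, 2]
r4 m[φ8→X6] = [7, 1, 7]
r4 m[X9→φ0] = [32, 17, 25]
r4 m[X9→φ1] = [27, 14, 16]
r4 m[X9→φ2] = [25, 8, 17]
r4 m[X9→φ4] = [27, 18, 22]
r4 m[X9→φ5] = [27, 17, 22]
r4 m[X9→φ7] = [32, 16, 23]
r4 m[X0→φ4] = [0, 0, 0]
r4 m[X6→φ1] = [7, 1, 7]
r4 m[X6→φ8] = [10, 13, 11]
r4 m[X15→φ0] = [0, 0, 0]
r4 m[X14→φ3] = [1, 2, 2]
r4 m[X14→φ6] = [8, 8, 9]
r4 m[X2→φ2] = [7, 5, 3]
r4 m[X2→φ3] = [10, 12, 12]
r5 m[φ0→X9] = [2, 1, 0]
r5 m[φ0→X15] = [18, 25, 18]
r5 m[φ1→X9] = [7, 4, 9]
r5 m[φ1→X6] = [14, 17, 15]
r5 m[φ2→X9] = [10, 11, 9]
r5 m[φ2→X2] = [14, 16, 16]
r5 m[φ3→X14] = [14, 16, 15]
r5 m[φ3→X2] = [7, 5, 3]
r5 m[φ4→X9] = [7, 0, 3]
r5 m[φ4→X0] = [18, 21, 23]
r5 m[φ5→X9] = [7, 1, 3]
r5 m[φ6→X14] = [1, 2, 2]
r5 m[φ7→X9] = [2, 2, 2]
r5 m[φ8→X6] = [7, 1, 7]
r5 m[X9→φ0] = [32, 17, 25]
r5 m[X9→φ1] = [27, 14, 16]
r5 m[X9→φ2] = [25, 8, 17]
r5 m[X9→φ4] = [27, 18, 22]
r5 m[X9→φ5] = [27, 17, 22]
r5 m[X9→φ7] = [32, 16, 23]
r5 m[X0→φ4] = [0, 0, 0]
r5 m[X6→φ1] = [7, 1, 7]
r5 m[X6→φ8] = [10, 13, 11]
r5 m[X15→φ0] = [0, 0, 0]
r5 m[X14→φ3] = [1, 2, 2]
r5 m[X14→φ6] = [8, 8, 9]
r5 m[X2→φ2] = [7, 5, 3]
r5 m[X2→φ3] = [10, 12, 12]
r6 m[φ0→X9] = [2, 1, 0]
r6 m[φ0→X15] = [18, 25, 18]
r6 m[φ1→X9] = [7, 4, 9]
r6 m[φ1→X6] = [14, 17, 15]
r6 m[φ2→X9] = [10, 11, 9]
r6 m[φ2→X2] = [14, 16, 16]
r6 m[φ3→X14] = [14, 16, 15]
r6 m[φ3→X2] = [7, 5, 3]
r6 m[φ4→X9] = [7, 0, 3]
r6 m[φ4→X0] = [18, 21, 23]
r6 m[φ5→X9] = [7, 1, 3]
r6 m[φ6→X14] = [1, 2, 2]
r6 m[φ7→X9] = [2, 2, 2]
r6 m[φ8→X6] = [7, 1, 7]
r6 m[X9→φ0] = [33, 18, 26]
r6 m[X9→φ1] = [28, 15, 17]
r6 m[X9→φ2] = [25, 8, 17]
r6 m[X9→φ4] = [28, 19, 23]
r6 m[X9→φ5] = [28, 18, 23]
r6 m[X9→φ7] = [33, 17, 24]
r6 m[X0→φ4] = [0, 0, 0]
r6 m[X6→φ1] = [7, 1, 7]
r6 m[X6→φ8] = [14, 17, 15]
r6 m[X15→φ0] = [0, 0, 0]
r6 m[X14→φ3] = [1, 2, 2]
r6 m[X14→φ6] = [14, 16, 15]
r6 m[X2→φ2] = [7, 5, 3]
r6 m[X2→φ3] = [14, 16, 16]
r7 m[φ0→X9] = [2, 1, 0]
r7 m[φ0→X15] = [19, 26, 19]
r7 m[φ1→X9] = [7, 4, 9]
r7 m[φ1→X6] = [15, 18, 16]
r7 m[φ2→X9] = [10, 11, 9]
r7 m[φ2→X2] = [14, 16, 16]
r7 m[φ3→X14] = [18, 20, 19]
r7 m[φ3→X2] = [7, 5, 3]
r7 m[φ4→X9] = [7, 0, 3]
r7 m[φ4→X0] = [19, 22, 24]
r7 m[φ5→X9] = [7, 1, 3]
r7 m[φ6→X14] = [1, 2, 2]
r7 m[φ7→X9] = [2, 2, 2]
r7 m[φ8→X6] = [7, 1, 7]
r7 m[X9→φ0] = [33, 18, 26]
r7 m[X9→φ1] = [28, 15, 17]
r7 m[X9→φ2] = [25, 8, 17]
r7 m[X9→φ4] = [28, 19, 23]
r7 m[X9→φ5] = [28, 18, 23]
r7 m[X9→φ7] = [33, 17, 24]
r7 m[X0→φ4] = [0, 0, 0]
r7 m[X6→φ1] = [7, 1, 7]
r7 m[X6→φ8] = [14, 17, 15]
r7 m[X15→φ0] = [0, 0, 0]
r7 m[X14→φ3] = [1, 2, 2]
r7 m[X14→φ6] = [14, 16, 15]
r7 m[X2→φ2] = [7, 5, 3]
r7 m[X2→φ3] = [14, 16, 16]
r8 m[φ0→X9] = [2, 1, 0]
r8 m[φ0→X15] = [19, 26, 19]
r8 m[φ1→X9] = [7, 4, 9]
r8 m[φ1→X6] = [15, 18, 16]
r8 m[φ2→X9] = [10, 11, 9]
r8 m[φ2→X2] = [14, 16, 16]
r8 m[φ3→X14] = [18, 20, 19]
r8 m[φ3→X2] = [7, 5, 3]
r8 m[φ4→X9] = [7, 0, 3]
r8 m[φ4→X0] = [19, 22, 24]
r8 m[φ5→X9] = [7, 1, 3]
r8 m[φ6→X14] = [1, 2, 2]
r8 m[φ7→X9] = [2, 2, 2]
r8 m[φ8→X6] = [7, 1, 7]
r8 m[X9→φ0] = [33, 18, 26]
r8 m[X9→φ1] = [28, 15, 17]
r8 m[X9→φ2] = [25, 8, 17]
r8 m[X9→φ4] = [28, 19, 23]
r8 m[X9→φ5] = [28, 18, 23]
r8 m[X9→φ7] = [33, 17, 24]
r8 m[X0→φ4] = [0, 0, 0]
r8 m[X6→φ1] = [7, 1, 7]
r8 m[X6→φ8] = [15, 18, 16]
r8 m[X15→φ0] = [0, 0, 0]
r8 m[X14→φ3] = [1, 2, 2]
r8 m[X14→φ6] = [18, 20, 19]
r8 m[X2→φ2] = [7, 5, 3]
r8 m[X2→φ3] = [14, 16, 16]
r9 m[φ0→X9] = [2, 1, 0]
r9 m[φ0→X15] = [19, 26, 19]
r9 m[φ1→X9] = [7, 4, 9]
r9 m[φ1→X6] = [15, 18, 16]
r9 m[φ2→X9] = [10, 11, 9]
r9 m[φ2→X2] = [14, 16, 16]
r9 m[φ3→X14] = [18, 20, 19]
r9 m[φ3→X2] = [7, 5, 3]
r9 m[φ4→X9] = [7, 0, 3]
r9 m[φ4→X0] = [19, 22, 24]
r9 m[φ5→X9] = [7, 1, 3]
r9 m[φ6→X14] = [1, 2, 2]
r9 m[φ7→X9] = [2, 2, 2]
r9 m[φ8→X6] = [7, 1, 7]
r9 m[X9→φ0] = [33, 18, 26]
r9 m[X9→φ1] = [28, 15, 17]
r9 m[X9→φ2] = [25, 8, 17]
r9 m[X9→φ4] = [28, 19, 23]
r9 m[X9→φ5] = [28, 18, 23]
r9 m[X9→φ7] = [33, 17, 24]
r9 m[X0→φ4] = [0, 0, 0]
r9 m[X6→φ1] = [7, 1, 7]
r9 m[X6→φ8] = [15, 18, 16]
r9 m[X15→φ0] = [0, 0, 0]
r9 m[X14→φ3] = [1, 2, 2]
r9 m[X14→φ6] = [18, 20, 19]
r9 m[X2→φ2] = [7, 5, 3]
r9 m[X2→φ3] = [14, 16, 16]
fixed point reached at round 9
traceback from X9: (X9=1, X0=0, X6=1, X15=0, X14=0, X2=2), score=19

assignment: (X9=1, X0=0, X6=1, X15=0, X14=0, X2=2); score = 19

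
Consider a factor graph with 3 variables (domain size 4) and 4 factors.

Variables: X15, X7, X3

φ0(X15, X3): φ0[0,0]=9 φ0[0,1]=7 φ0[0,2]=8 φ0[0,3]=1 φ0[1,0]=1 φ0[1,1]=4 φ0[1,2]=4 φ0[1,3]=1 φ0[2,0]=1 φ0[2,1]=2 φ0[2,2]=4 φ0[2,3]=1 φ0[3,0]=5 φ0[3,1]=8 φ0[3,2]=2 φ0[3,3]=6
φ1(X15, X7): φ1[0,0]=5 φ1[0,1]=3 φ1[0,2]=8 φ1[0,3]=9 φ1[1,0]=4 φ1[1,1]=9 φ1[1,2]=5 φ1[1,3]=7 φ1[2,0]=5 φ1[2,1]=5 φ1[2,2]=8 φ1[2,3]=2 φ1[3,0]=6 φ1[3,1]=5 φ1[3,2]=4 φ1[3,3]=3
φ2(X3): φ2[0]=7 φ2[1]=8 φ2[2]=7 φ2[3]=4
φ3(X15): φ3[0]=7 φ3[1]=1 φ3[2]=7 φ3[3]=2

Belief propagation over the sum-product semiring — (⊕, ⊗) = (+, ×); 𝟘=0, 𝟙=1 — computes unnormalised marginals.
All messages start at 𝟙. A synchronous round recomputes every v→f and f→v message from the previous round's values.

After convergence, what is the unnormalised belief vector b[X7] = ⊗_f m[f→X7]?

b[X7] = [10118, 7693, 14555, 13366]

init: all messages = 𝟙 over 4 values
r1 m[φ0→X15] = [25, 10, 8, 21]
r1 m[φ0→X3] = [16, 21, 18, 9]
r1 m[φ1→X15] = [25, 25, 20, 18]
r1 m[φ1→X7] = [20, 22, 25, 21]
r1 m[φ2→X3] = [7, 8, 7, 4]
r1 m[φ3→X15] = [7, 1, 7, 2]
r1 m[X15→φ0] = [1, 1, 1, 1]
r1 m[X15→φ1] = [1, 1, 1, 1]
r1 m[X15→φ3] = [1, 1, 1, 1]
r1 m[X7→φ1] = [1, 1, 1, 1]
r1 m[X3→φ0] = [1, 1, 1, 1]
r1 m[X3→φ2] = [1, 1, 1, 1]
r2 m[φ0→X15] = [25, 10, 8, 21]
r2 m[φ0→X3] = [16, 21, 18, 9]
r2 m[φ1→X15] = [25, 25, 20, 18]
r2 m[φ1→X7] = [20, 22, 25, 21]
r2 m[φ2→X3] = [7, 8, 7, 4]
r2 m[φ3→X15] = [7, 1, 7, 2]
r2 m[X15→φ0] = [175, 25, 140, 36]
r2 m[X15→φ1] = [175, 10, 56, 42]
r2 m[X15→φ3] = [625, 250, 160, 378]
r2 m[X7→φ1] = [1, 1, 1, 1]
r2 m[X3→φ0] = [7, 8, 7, 4]
r2 m[X3→φ2] = [16, 21, 18, 9]
r3 m[φ0→X15] = [179, 71, 55, 137]
r3 m[φ0→X3] = [1920, 1893, 2132, 556]
r3 m[φ1→X15] = [25, 25, 20, 18]
r3 m[φ1→X7] = [1447, 1105, 2066, 1883]
r3 m[φ2→X3] = [7, 8, 7, 4]
r3 m[φ3→X15] = [7, 1, 7, 2]
r3 m[X15→φ0] = [175, 25, 140, 36]
r3 m[X15→φ1] = [175, 10, 56, 42]
r3 m[X15→φ3] = [625, 250, 160, 378]
r3 m[X7→φ1] = [1, 1, 1, 1]
r3 m[X3→φ0] = [7, 8, 7, 4]
r3 m[X3→φ2] = [16, 21, 18, 9]
r4 m[φ0→X15] = [179, 71, 55, 137]
r4 m[φ0→X3] = [1920, 1893, 2132, 556]
r4 m[φ1→X15] = [25, 25, 20, 18]
r4 m[φ1→X7] = [1447, 1105, 2066, 1883]
r4 m[φ2→X3] = [7, 8, 7, 4]
r4 m[φ3→X15] = [7, 1, 7, 2]
r4 m[X15→φ0] = [175, 25, 140, 36]
r4 m[X15→φ1] = [1253, 71, 385, 274]
r4 m[X15→φ3] = [4475, 1775, 1100, 2466]
r4 m[X7→φ1] = [1, 1, 1, 1]
r4 m[X3→φ0] = [7, 8, 7, 4]
r4 m[X3→φ2] = [1920, 1893, 2132, 556]
r5 m[φ0→X15] = [179, 71, 55, 137]
r5 m[φ0→X3] = [1920, 1893, 2132, 556]
r5 m[φ1→X15] = [25, 25, 20, 18]
r5 m[φ1→X7] = [10118, 7693, 14555, 13366]
r5 m[φ2→X3] = [7, 8, 7, 4]
r5 m[φ3→X15] = [7, 1, 7, 2]
r5 m[X15→φ0] = [175, 25, 140, 36]
r5 m[X15→φ1] = [1253, 71, 385, 274]
r5 m[X15→φ3] = [4475, 1775, 1100, 2466]
r5 m[X7→φ1] = [1, 1, 1, 1]
r5 m[X3→φ0] = [7, 8, 7, 4]
r5 m[X3→φ2] = [1920, 1893, 2132, 556]
r6 m[φ0→X15] = [179, 71, 55, 137]
r6 m[φ0→X3] = [1920, 1893, 2132, 556]
r6 m[φ1→X15] = [25, 25, 20, 18]
r6 m[φ1→X7] = [10118, 7693, 14555, 13366]
r6 m[φ2→X3] = [7, 8, 7, 4]
r6 m[φ3→X15] = [7, 1, 7, 2]
r6 m[X15→φ0] = [175, 25, 140, 36]
r6 m[X15→φ1] = [1253, 71, 385, 274]
r6 m[X15→φ3] = [4475, 1775, 1100, 2466]
r6 m[X7→φ1] = [1, 1, 1, 1]
r6 m[X3→φ0] = [7, 8, 7, 4]
r6 m[X3→φ2] = [1920, 1893, 2132, 556]
fixed point reached at round 6
b[X7] = ⊗ incoming = [10118, 7693, 14555, 13366]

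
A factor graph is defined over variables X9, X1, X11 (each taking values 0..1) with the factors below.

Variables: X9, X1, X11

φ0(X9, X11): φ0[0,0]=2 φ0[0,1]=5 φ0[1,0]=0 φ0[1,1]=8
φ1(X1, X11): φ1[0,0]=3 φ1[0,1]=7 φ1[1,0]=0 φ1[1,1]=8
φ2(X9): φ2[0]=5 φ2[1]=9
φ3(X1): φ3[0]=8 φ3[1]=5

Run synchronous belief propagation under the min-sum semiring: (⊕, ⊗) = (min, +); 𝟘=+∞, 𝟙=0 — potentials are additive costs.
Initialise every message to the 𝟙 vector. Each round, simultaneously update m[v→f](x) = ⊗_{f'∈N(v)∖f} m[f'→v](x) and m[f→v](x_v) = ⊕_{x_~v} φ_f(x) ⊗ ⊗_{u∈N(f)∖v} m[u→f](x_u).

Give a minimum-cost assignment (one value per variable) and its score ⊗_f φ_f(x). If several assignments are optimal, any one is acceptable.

assignment: (X9=0, X1=1, X11=0); score = 12

init: all messages = 𝟙 over 2 values
r1 m[φ0→X9] = [2, 0]
r1 m[φ0→X11] = [0, 5]
r1 m[φ1→X1] = [3, 0]
r1 m[φ1→X11] = [0, 7]
r1 m[φ2→X9] = [5, 9]
r1 m[φ3→X1] = [8, 5]
r1 m[X9→φ0] = [0, 0]
r1 m[X9→φ2] = [0, 0]
r1 m[X1→φ1] = [0, 0]
r1 m[X1→φ3] = [0, 0]
r1 m[X11→φ0] = [0, 0]
r1 m[X11→φ1] = [0, 0]
r2 m[φ0→X9] = [2, 0]
r2 m[φ0→X11] = [0, 5]
r2 m[φ1→X1] = [3, 0]
r2 m[φ1→X11] = [0, 7]
r2 m[φ2→X9] = [5, 9]
r2 m[φ3→X1] = [8, 5]
r2 m[X9→φ0] = [5, 9]
r2 m[X9→φ2] = [2, 0]
r2 m[X1→φ1] = [8, 5]
r2 m[X1→φ3] = [3, 0]
r2 m[X11→φ0] = [0, 7]
r2 m[X11→φ1] = [0, 5]
r3 m[φ0→X9] = [2, 0]
r3 m[φ0→X11] = [7, 10]
r3 m[φ1→X1] = [3, 0]
r3 m[φ1→X11] = [5, 13]
r3 m[φ2→X9] = [5, 9]
r3 m[φ3→X1] = [8, 5]
r3 m[X9→φ0] = [5, 9]
r3 m[X9→φ2] = [2, 0]
r3 m[X1→φ1] = [8, 5]
r3 m[X1→φ3] = [3, 0]
r3 m[X11→φ0] = [0, 7]
r3 m[X11→φ1] = [0, 5]
r4 m[φ0→X9] = [2, 0]
r4 m[φ0→X11] = [7, 10]
r4 m[φ1→X1] = [3, 0]
r4 m[φ1→X11] = [5, 13]
r4 m[φ2→X9] = [5, 9]
r4 m[φ3→X1] = [8, 5]
r4 m[X9→φ0] = [5, 9]
r4 m[X9→φ2] = [2, 0]
r4 m[X1→φ1] = [8, 5]
r4 m[X1→φ3] = [3, 0]
r4 m[X11→φ0] = [5, 13]
r4 m[X11→φ1] = [7, 10]
r5 m[φ0→X9] = [7, 5]
r5 m[φ0→X11] = [7, 10]
r5 m[φ1→X1] = [10, 7]
r5 m[φ1→X11] = [5, 13]
r5 m[φ2→X9] = [5, 9]
r5 m[φ3→X1] = [8, 5]
r5 m[X9→φ0] = [5, 9]
r5 m[X9→φ2] = [2, 0]
r5 m[X1→φ1] = [8, 5]
r5 m[X1→φ3] = [3, 0]
r5 m[X11→φ0] = [5, 13]
r5 m[X11→φ1] = [7, 10]
r6 m[φ0→X9] = [7, 5]
r6 m[φ0→X11] = [7, 10]
r6 m[φ1→X1] = [10, 7]
r6 m[φ1→X11] = [5, 13]
r6 m[φ2→X9] = [5, 9]
r6 m[φ3→X1] = [8, 5]
r6 m[X9→φ0] = [5, 9]
r6 m[X9→φ2] = [7, 5]
r6 m[X1→φ1] = [8, 5]
r6 m[X1→φ3] = [10, 7]
r6 m[X11→φ0] = [5, 13]
r6 m[X11→φ1] = [7, 10]
r7 m[φ0→X9] = [7, 5]
r7 m[φ0→X11] = [7, 10]
r7 m[φ1→X1] = [10, 7]
r7 m[φ1→X11] = [5, 13]
r7 m[φ2→X9] = [5, 9]
r7 m[φ3→X1] = [8, 5]
r7 m[X9→φ0] = [5, 9]
r7 m[X9→φ2] = [7, 5]
r7 m[X1→φ1] = [8, 5]
r7 m[X1→φ3] = [10, 7]
r7 m[X11→φ0] = [5, 13]
r7 m[X11→φ1] = [7, 10]
fixed point reached at round 7
traceback from X9: (X9=0, X1=1, X11=0), score=12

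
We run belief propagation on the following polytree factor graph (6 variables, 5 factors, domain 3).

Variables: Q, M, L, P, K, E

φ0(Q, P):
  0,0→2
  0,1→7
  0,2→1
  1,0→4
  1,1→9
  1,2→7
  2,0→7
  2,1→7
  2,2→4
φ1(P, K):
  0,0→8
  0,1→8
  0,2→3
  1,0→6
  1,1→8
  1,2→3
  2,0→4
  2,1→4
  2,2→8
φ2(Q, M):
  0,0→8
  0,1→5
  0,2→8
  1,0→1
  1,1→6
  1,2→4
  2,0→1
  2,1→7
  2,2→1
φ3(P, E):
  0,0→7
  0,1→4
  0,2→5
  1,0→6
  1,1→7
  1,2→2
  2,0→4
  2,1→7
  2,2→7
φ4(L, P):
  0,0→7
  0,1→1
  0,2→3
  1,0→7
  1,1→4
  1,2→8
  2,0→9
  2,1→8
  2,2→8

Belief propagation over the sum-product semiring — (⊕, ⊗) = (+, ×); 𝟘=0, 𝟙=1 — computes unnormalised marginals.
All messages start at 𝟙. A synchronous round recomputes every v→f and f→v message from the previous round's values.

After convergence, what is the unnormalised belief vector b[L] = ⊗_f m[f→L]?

b[L] = [511643, 940988, 1346760]

init: all messages = 𝟙 over 3 values
r1 m[φ0→Q] = [10, 20, 18]
r1 m[φ0→P] = [13, 23, 12]
r1 m[φ1→P] = [19, 17, 16]
r1 m[φ1→K] = [18, 20, 14]
r1 m[φ2→Q] = [21, 11, 9]
r1 m[φ2→M] = [10, 18, 13]
r1 m[φ3→P] = [16, 15, 18]
r1 m[φ3→E] = [17, 18, 14]
r1 m[φ4→L] = [11, 19, 25]
r1 m[φ4→P] = [23, 13, 19]
r1 m[Q→φ0] = [1, 1, 1]
r1 m[Q→φ2] = [1, 1, 1]
r1 m[M→φ2] = [1, 1, 1]
r1 m[L→φ4] = [1, 1, 1]
r1 m[P→φ0] = [1, 1, 1]
r1 m[P→φ1] = [1, 1, 1]
r1 m[P→φ3] = [1, 1, 1]
r1 m[P→φ4] = [1, 1, 1]
r1 m[K→φ1] = [1, 1, 1]
r1 m[E→φ3] = [1, 1, 1]
r2 m[φ0→Q] = [10, 20, 18]
r2 m[φ0→P] = [13, 23, 12]
r2 m[φ1→P] = [19, 17, 16]
r2 m[φ1→K] = [18, 20, 14]
r2 m[φ2→Q] = [21, 11, 9]
r2 m[φ2→M] = [10, 18, 13]
r2 m[φ3→P] = [16, 15, 18]
r2 m[φ3→E] = [17, 18, 14]
r2 m[φ4→L] = [11, 19, 25]
r2 m[φ4→P] = [23, 13, 19]
r2 m[Q→φ0] = [21, 11, 9]
r2 m[Q→φ2] = [10, 20, 18]
r2 m[M→φ2] = [1, 1, 1]
r2 m[L→φ4] = [1, 1, 1]
r2 m[P→φ0] = [6992, 3315, 5472]
r2 m[P→φ1] = [4784, 4485, 4104]
r2 m[P→φ3] = [5681, 5083, 3648]
r2 m[P→φ4] = [3952, 5865, 3456]
r2 m[K→φ1] = [1, 1, 1]
r2 m[E→φ3] = [1, 1, 1]
r3 m[φ0→Q] = [42661, 96107, 94037]
r3 m[φ0→P] = [149, 309, 134]
r3 m[φ1→P] = [19, 17, 16]
r3 m[φ1→K] = [81598, 90568, 60639]
r3 m[φ2→Q] = [21, 11, 9]
r3 m[φ2→M] = [118, 296, 178]
r3 m[φ3→P] = [16, 15, 18]
r3 m[φ3→E] = [84857, 83841, 64107]
r3 m[φ4→L] = [43897, 78772, 110136]
r3 m[φ4→P] = [23, 13, 19]
r3 m[Q→φ0] = [21, 11, 9]
r3 m[Q→φ2] = [10, 20, 18]
r3 m[M→φ2] = [1, 1, 1]
r3 m[L→φ4] = [1, 1, 1]
r3 m[P→φ0] = [6992, 3315, 5472]
r3 m[P→φ1] = [4784, 4485, 4104]
r3 m[P→φ3] = [5681, 5083, 3648]
r3 m[P→φ4] = [3952, 5865, 3456]
r3 m[K→φ1] = [1, 1, 1]
r3 m[E→φ3] = [1, 1, 1]
r4 m[φ0→Q] = [42661, 96107, 94037]
r4 m[φ0→P] = [149, 309, 134]
r4 m[φ1→P] = [19, 17, 16]
r4 m[φ1→K] = [81598, 90568, 60639]
r4 m[φ2→Q] = [21, 11, 9]
r4 m[φ2→M] = [118, 296, 178]
r4 m[φ3→P] = [16, 15, 18]
r4 m[φ3→E] = [84857, 83841, 64107]
r4 m[φ4→L] = [43897, 78772, 110136]
r4 m[φ4→P] = [23, 13, 19]
r4 m[Q→φ0] = [21, 11, 9]
r4 m[Q→φ2] = [42661, 96107, 94037]
r4 m[M→φ2] = [1, 1, 1]
r4 m[L→φ4] = [1, 1, 1]
r4 m[P→φ0] = [6992, 3315, 5472]
r4 m[P→φ1] = [54832, 60255, 45828]
r4 m[P→φ3] = [65113, 68289, 40736]
r4 m[P→φ4] = [45296, 78795, 38592]
r4 m[K→φ1] = [1, 1, 1]
r4 m[E→φ3] = [1, 1, 1]
r5 m[φ0→Q] = [42661, 96107, 94037]
r5 m[φ0→P] = [149, 309, 134]
r5 m[φ1→P] = [19, 17, 16]
r5 m[φ1→K] = [983498, 1104008, 711885]
r5 m[φ2→Q] = [21, 11, 9]
r5 m[φ2→M] = [531432, 1448206, 819753]
r5 m[φ3→P] = [16, 15, 18]
r5 m[φ3→E] = [1028469, 1023627, 747295]
r5 m[φ4→L] = [511643, 940988, 1346760]
r5 m[φ4→P] = [23, 13, 19]
r5 m[Q→φ0] = [21, 11, 9]
r5 m[Q→φ2] = [42661, 96107, 94037]
r5 m[M→φ2] = [1, 1, 1]
r5 m[L→φ4] = [1, 1, 1]
r5 m[P→φ0] = [6992, 3315, 5472]
r5 m[P→φ1] = [54832, 60255, 45828]
r5 m[P→φ3] = [65113, 68289, 40736]
r5 m[P→φ4] = [45296, 78795, 38592]
r5 m[K→φ1] = [1, 1, 1]
r5 m[E→φ3] = [1, 1, 1]
r6 m[φ0→Q] = [42661, 96107, 94037]
r6 m[φ0→P] = [149, 309, 134]
r6 m[φ1→P] = [19, 17, 16]
r6 m[φ1→K] = [983498, 1104008, 711885]
r6 m[φ2→Q] = [21, 11, 9]
r6 m[φ2→M] = [531432, 1448206, 819753]
r6 m[φ3→P] = [16, 15, 18]
r6 m[φ3→E] = [1028469, 1023627, 747295]
r6 m[φ4→L] = [511643, 940988, 1346760]
r6 m[φ4→P] = [23, 13, 19]
r6 m[Q→φ0] = [21, 11, 9]
r6 m[Q→φ2] = [42661, 96107, 94037]
r6 m[M→φ2] = [1, 1, 1]
r6 m[L→φ4] = [1, 1, 1]
r6 m[P→φ0] = [6992, 3315, 5472]
r6 m[P→φ1] = [54832, 60255, 45828]
r6 m[P→φ3] = [65113, 68289, 40736]
r6 m[P→φ4] = [45296, 78795, 38592]
r6 m[K→φ1] = [1, 1, 1]
r6 m[E→φ3] = [1, 1, 1]
fixed point reached at round 6
b[L] = ⊗ incoming = [511643, 940988, 1346760]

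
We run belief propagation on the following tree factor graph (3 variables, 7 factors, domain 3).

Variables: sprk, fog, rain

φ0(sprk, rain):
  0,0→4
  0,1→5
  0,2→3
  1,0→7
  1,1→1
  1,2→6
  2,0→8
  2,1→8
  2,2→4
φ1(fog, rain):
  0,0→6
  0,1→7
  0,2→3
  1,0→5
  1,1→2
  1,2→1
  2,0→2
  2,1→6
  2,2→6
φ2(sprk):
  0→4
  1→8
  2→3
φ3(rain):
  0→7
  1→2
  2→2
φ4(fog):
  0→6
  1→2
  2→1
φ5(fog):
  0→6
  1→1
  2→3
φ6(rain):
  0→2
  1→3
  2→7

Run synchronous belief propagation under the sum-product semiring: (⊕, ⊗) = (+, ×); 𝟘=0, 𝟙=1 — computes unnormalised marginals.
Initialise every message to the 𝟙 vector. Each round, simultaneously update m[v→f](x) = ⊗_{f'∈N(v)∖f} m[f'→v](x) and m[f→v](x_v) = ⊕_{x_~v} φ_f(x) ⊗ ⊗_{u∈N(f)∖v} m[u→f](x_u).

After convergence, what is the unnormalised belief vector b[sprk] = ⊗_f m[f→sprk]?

b[sprk] = [106352, 281056, 138912]

init: all messages = 𝟙 over 3 values
r1 m[φ0→sprk] = [12, 14, 20]
r1 m[φ0→rain] = [19, 14, 13]
r1 m[φ1→fog] = [16, 8, 14]
r1 m[φ1→rain] = [13, 15, 10]
r1 m[φ2→sprk] = [4, 8, 3]
r1 m[φ3→rain] = [7, 2, 2]
r1 m[φ4→fog] = [6, 2, 1]
r1 m[φ5→fog] = [6, 1, 3]
r1 m[φ6→rain] = [2, 3, 7]
r1 m[sprk→φ0] = [1, 1, 1]
r1 m[sprk→φ2] = [1, 1, 1]
r1 m[fog→φ1] = [1, 1, 1]
r1 m[fog→φ4] = [1, 1, 1]
r1 m[fog→φ5] = [1, 1, 1]
r1 m[rain→φ0] = [1, 1, 1]
r1 m[rain→φ1] = [1, 1, 1]
r1 m[rain→φ3] = [1, 1, 1]
r1 m[rain→φ6] = [1, 1, 1]
r2 m[φ0→sprk] = [12, 14, 20]
r2 m[φ0→rain] = [19, 14, 13]
r2 m[φ1→fog] = [16, 8, 14]
r2 m[φ1→rain] = [13, 15, 10]
r2 m[φ2→sprk] = [4, 8, 3]
r2 m[φ3→rain] = [7, 2, 2]
r2 m[φ4→fog] = [6, 2, 1]
r2 m[φ5→fog] = [6, 1, 3]
r2 m[φ6→rain] = [2, 3, 7]
r2 m[sprk→φ0] = [4, 8, 3]
r2 m[sprk→φ2] = [12, 14, 20]
r2 m[fog→φ1] = [36, 2, 3]
r2 m[fog→φ4] = [96, 8, 42]
r2 m[fog→φ5] = [96, 16, 14]
r2 m[rain→φ0] = [182, 90, 140]
r2 m[rain→φ1] = [266, 84, 182]
r2 m[rain→φ3] = [494, 630, 910]
r2 m[rain→φ6] = [1729, 420, 260]
r3 m[φ0→sprk] = [1598, 2204, 2736]
r3 m[φ0→rain] = [96, 52, 72]
r3 m[φ1→fog] = [2730, 1680, 2128]
r3 m[φ1→rain] = [232, 274, 128]
r3 m[φ2→sprk] = [4, 8, 3]
r3 m[φ3→rain] = [7, 2, 2]
r3 m[φ4→fog] = [6, 2, 1]
r3 m[φ5→fog] = [6, 1, 3]
r3 m[φ6→rain] = [2, 3, 7]
r3 m[sprk→φ0] = [4, 8, 3]
r3 m[sprk→φ2] = [12, 14, 20]
r3 m[fog→φ1] = [36, 2, 3]
r3 m[fog→φ4] = [96, 8, 42]
r3 m[fog→φ5] = [96, 16, 14]
r3 m[rain→φ0] = [182, 90, 140]
r3 m[rain→φ1] = [266, 84, 182]
r3 m[rain→φ3] = [494, 630, 910]
r3 m[rain→φ6] = [1729, 420, 260]
r4 m[φ0→sprk] = [1598, 2204, 2736]
r4 m[φ0→rain] = [96, 52, 72]
r4 m[φ1→fog] = [2730, 1680, 2128]
r4 m[φ1→rain] = [232, 274, 128]
r4 m[φ2→sprk] = [4, 8, 3]
r4 m[φ3→rain] = [7, 2, 2]
r4 m[φ4→fog] = [6, 2, 1]
r4 m[φ5→fog] = [6, 1, 3]
r4 m[φ6→rain] = [2, 3, 7]
r4 m[sprk→φ0] = [4, 8, 3]
r4 m[sprk→φ2] = [1598, 2204, 2736]
r4 m[fog→φ1] = [36, 2, 3]
r4 m[fog→φ4] = [16380, 1680, 6384]
r4 m[fog→φ5] = [16380, 3360, 2128]
r4 m[rain→φ0] = [3248, 1644, 1792]
r4 m[rain→φ1] = [1344, 312, 1008]
r4 m[rain→φ3] = [44544, 42744, 64512]
r4 m[rain→φ6] = [155904, 28496, 18432]
r5 m[φ0→sprk] = [26588, 35132, 46304]
r5 m[φ0→rain] = [96, 52, 72]
r5 m[φ1→fog] = [13272, 8352, 10608]
r5 m[φ1→rain] = [232, 274, 128]
r5 m[φ2→sprk] = [4, 8, 3]
r5 m[φ3→rain] = [7, 2, 2]
r5 m[φ4→fog] = [6, 2, 1]
r5 m[φ5→fog] = [6, 1, 3]
r5 m[φ6→rain] = [2, 3, 7]
r5 m[sprk→φ0] = [4, 8, 3]
r5 m[sprk→φ2] = [1598, 2204, 2736]
r5 m[fog→φ1] = [36, 2, 3]
r5 m[fog→φ4] = [16380, 1680, 6384]
r5 m[fog→φ5] = [16380, 3360, 2128]
r5 m[rain→φ0] = [3248, 1644, 1792]
r5 m[rain→φ1] = [1344, 312, 1008]
r5 m[rain→φ3] = [44544, 42744, 64512]
r5 m[rain→φ6] = [155904, 28496, 18432]
r6 m[φ0→sprk] = [26588, 35132, 46304]
r6 m[φ0→rain] = [96, 52, 72]
r6 m[φ1→fog] = [13272, 8352, 10608]
r6 m[φ1→rain] = [232, 274, 128]
r6 m[φ2→sprk] = [4, 8, 3]
r6 m[φ3→rain] = [7, 2, 2]
r6 m[φ4→fog] = [6, 2, 1]
r6 m[φ5→fog] = [6, 1, 3]
r6 m[φ6→rain] = [2, 3, 7]
r6 m[sprk→φ0] = [4, 8, 3]
r6 m[sprk→φ2] = [26588, 35132, 46304]
r6 m[fog→φ1] = [36, 2, 3]
r6 m[fog→φ4] = [79632, 8352, 31824]
r6 m[fog→φ5] = [79632, 16704, 10608]
r6 m[rain→φ0] = [3248, 1644, 1792]
r6 m[rain→φ1] = [1344, 312, 1008]
r6 m[rain→φ3] = [44544, 42744, 64512]
r6 m[rain→φ6] = [155904, 28496, 18432]
r7 m[φ0→sprk] = [26588, 35132, 46304]
r7 m[φ0→rain] = [96, 52, 72]
r7 m[φ1→fog] = [13272, 8352, 10608]
r7 m[φ1→rain] = [232, 274, 128]
r7 m[φ2→sprk] = [4, 8, 3]
r7 m[φ3→rain] = [7, 2, 2]
r7 m[φ4→fog] = [6, 2, 1]
r7 m[φ5→fog] = [6, 1, 3]
r7 m[φ6→rain] = [2, 3, 7]
r7 m[sprk→φ0] = [4, 8, 3]
r7 m[sprk→φ2] = [26588, 35132, 46304]
r7 m[fog→φ1] = [36, 2, 3]
r7 m[fog→φ4] = [79632, 8352, 31824]
r7 m[fog→φ5] = [79632, 16704, 10608]
r7 m[rain→φ0] = [3248, 1644, 1792]
r7 m[rain→φ1] = [1344, 312, 1008]
r7 m[rain→φ3] = [44544, 42744, 64512]
r7 m[rain→φ6] = [155904, 28496, 18432]
fixed point reached at round 7
b[sprk] = ⊗ incoming = [106352, 281056, 138912]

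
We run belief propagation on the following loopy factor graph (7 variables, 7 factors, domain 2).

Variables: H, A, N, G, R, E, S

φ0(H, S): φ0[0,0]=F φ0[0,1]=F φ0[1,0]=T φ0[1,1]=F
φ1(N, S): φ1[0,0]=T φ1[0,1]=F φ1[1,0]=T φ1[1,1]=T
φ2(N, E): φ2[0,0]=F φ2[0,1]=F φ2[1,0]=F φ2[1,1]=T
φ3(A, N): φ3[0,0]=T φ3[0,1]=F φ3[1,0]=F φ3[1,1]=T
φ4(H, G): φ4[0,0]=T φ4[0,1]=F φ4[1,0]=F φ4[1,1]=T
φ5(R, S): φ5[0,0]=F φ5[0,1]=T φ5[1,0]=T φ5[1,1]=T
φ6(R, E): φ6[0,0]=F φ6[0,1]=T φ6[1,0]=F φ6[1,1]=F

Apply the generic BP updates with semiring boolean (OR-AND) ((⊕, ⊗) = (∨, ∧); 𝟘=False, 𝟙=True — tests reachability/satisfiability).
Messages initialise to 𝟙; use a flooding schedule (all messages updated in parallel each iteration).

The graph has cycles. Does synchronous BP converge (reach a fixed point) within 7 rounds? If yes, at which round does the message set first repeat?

NOT CONVERGED within 7 rounds

init: all messages = 𝟙 over 2 values
r1 m[φ0→H] = [F, T]
r1 m[φ0→S] = [T, F]
r1 m[φ1→N] = [T, T]
r1 m[φ1→S] = [T, T]
r1 m[φ2→N] = [F, T]
r1 m[φ2→E] = [F, T]
r1 m[φ3→A] = [T, T]
r1 m[φ3→N] = [T, T]
r1 m[φ4→H] = [T, T]
r1 m[φ4→G] = [T, T]
r1 m[φ5→R] = [T, T]
r1 m[φ5→S] = [T, T]
r1 m[φ6→R] = [T, F]
r1 m[φ6→E] = [F, T]
r1 m[H→φ0] = [T, T]
r1 m[H→φ4] = [T, T]
r1 m[A→φ3] = [T, T]
r1 m[N→φ1] = [T, T]
r1 m[N→φ2] = [T, T]
r1 m[N→φ3] = [T, T]
r1 m[G→φ4] = [T, T]
r1 m[R→φ5] = [T, T]
r1 m[R→φ6] = [T, T]
r1 m[E→φ2] = [T, T]
r1 m[E→φ6] = [T, T]
r1 m[S→φ0] = [T, T]
r1 m[S→φ1] = [T, T]
r1 m[S→φ5] = [T, T]
r2 m[φ0→H] = [F, T]
r2 m[φ0→S] = [T, F]
r2 m[φ1→N] = [T, T]
r2 m[φ1→S] = [T, T]
r2 m[φ2→N] = [F, T]
r2 m[φ2→E] = [F, T]
r2 m[φ3→A] = [T, T]
r2 m[φ3→N] = [T, T]
r2 m[φ4→H] = [T, T]
r2 m[φ4→G] = [T, T]
r2 m[φ5→R] = [T, T]
r2 m[φ5→S] = [T, T]
r2 m[φ6→R] = [T, F]
r2 m[φ6→E] = [F, T]
r2 m[H→φ0] = [T, T]
r2 m[H→φ4] = [F, T]
r2 m[A→φ3] = [T, T]
r2 m[N→φ1] = [F, T]
r2 m[N→φ2] = [T, T]
r2 m[N→φ3] = [F, T]
r2 m[G→φ4] = [T, T]
r2 m[R→φ5] = [T, F]
r2 m[R→φ6] = [T, T]
r2 m[E→φ2] = [F, T]
r2 m[E→φ6] = [F, T]
r2 m[S→φ0] = [T, T]
r2 m[S→φ1] = [T, F]
r2 m[S→φ5] = [T, F]
r3 m[φ0→H] = [F, T]
r3 m[φ0→S] = [T, F]
r3 m[φ1→N] = [T, T]
r3 m[φ1→S] = [T, T]
r3 m[φ2→N] = [F, T]
r3 m[φ2→E] = [F, T]
r3 m[φ3→A] = [F, T]
r3 m[φ3→N] = [T, T]
r3 m[φ4→H] = [T, T]
r3 m[φ4→G] = [F, T]
r3 m[φ5→R] = [F, T]
r3 m[φ5→S] = [F, T]
r3 m[φ6→R] = [T, F]
r3 m[φ6→E] = [F, T]
r3 m[H→φ0] = [T, T]
r3 m[H→φ4] = [F, T]
r3 m[A→φ3] = [T, T]
r3 m[N→φ1] = [F, T]
r3 m[N→φ2] = [T, T]
r3 m[N→φ3] = [F, T]
r3 m[G→φ4] = [T, T]
r3 m[R→φ5] = [T, F]
r3 m[R→φ6] = [T, T]
r3 m[E→φ2] = [F, T]
r3 m[E→φ6] = [F, T]
r3 m[S→φ0] = [T, T]
r3 m[S→φ1] = [T, F]
r3 m[S→φ5] = [T, F]
r4 m[φ0→H] = [F, T]
r4 m[φ0→S] = [T, F]
r4 m[φ1→N] = [T, T]
r4 m[φ1→S] = [T, T]
r4 m[φ2→N] = [F, T]
r4 m[φ2→E] = [F, T]
r4 m[φ3→A] = [F, T]
r4 m[φ3→N] = [T, T]
r4 m[φ4→H] = [T, T]
r4 m[φ4→G] = [F, T]
r4 m[φ5→R] = [F, T]
r4 m[φ5→S] = [F, T]
r4 m[φ6→R] = [T, F]
r4 m[φ6→E] = [F, T]
r4 m[H→φ0] = [T, T]
r4 m[H→φ4] = [F, T]
r4 m[A→φ3] = [T, T]
r4 m[N→φ1] = [F, T]
r4 m[N→φ2] = [T, T]
r4 m[N→φ3] = [F, T]
r4 m[G→φ4] = [T, T]
r4 m[R→φ5] = [T, F]
r4 m[R→φ6] = [F, T]
r4 m[E→φ2] = [F, T]
r4 m[E→φ6] = [F, T]
r4 m[S→φ0] = [F, T]
r4 m[S→φ1] = [F, F]
r4 m[S→φ5] = [T, F]
r5 m[φ0→H] = [F, F]
r5 m[φ0→S] = [T, F]
r5 m[φ1→N] = [F, F]
r5 m[φ1→S] = [T, T]
r5 m[φ2→N] = [F, T]
r5 m[φ2→E] = [F, T]
r5 m[φ3→A] = [F, T]
r5 m[φ3→N] = [T, T]
r5 m[φ4→H] = [T, T]
r5 m[φ4→G] = [F, T]
r5 m[φ5→R] = [F, T]
r5 m[φ5→S] = [F, T]
r5 m[φ6→R] = [T, F]
r5 m[φ6→E] = [F, F]
r5 m[H→φ0] = [T, T]
r5 m[H→φ4] = [F, T]
r5 m[A→φ3] = [T, T]
r5 m[N→φ1] = [F, T]
r5 m[N→φ2] = [T, T]
r5 m[N→φ3] = [F, T]
r5 m[G→φ4] = [T, T]
r5 m[R→φ5] = [T, F]
r5 m[R→φ6] = [F, T]
r5 m[E→φ2] = [F, T]
r5 m[E→φ6] = [F, T]
r5 m[S→φ0] = [F, T]
r5 m[S→φ1] = [F, F]
r5 m[S→φ5] = [T, F]
r6 m[φ0→H] = [F, F]
r6 m[φ0→S] = [T, F]
r6 m[φ1→N] = [F, F]
r6 m[φ1→S] = [T, T]
r6 m[φ2→N] = [F, T]
r6 m[φ2→E] = [F, T]
r6 m[φ3→A] = [F, T]
r6 m[φ3→N] = [T, T]
r6 m[φ4→H] = [T, T]
r6 m[φ4→G] = [F, T]
r6 m[φ5→R] = [F, T]
r6 m[φ5→S] = [F, T]
r6 m[φ6→R] = [T, F]
r6 m[φ6→E] = [F, F]
r6 m[H→φ0] = [T, T]
r6 m[H→φ4] = [F, F]
r6 m[A→φ3] = [T, T]
r6 m[N→φ1] = [F, T]
r6 m[N→φ2] = [F, F]
r6 m[N→φ3] = [F, F]
r6 m[G→φ4] = [T, T]
r6 m[R→φ5] = [T, F]
r6 m[R→φ6] = [F, T]
r6 m[E→φ2] = [F, F]
r6 m[E→φ6] = [F, T]
r6 m[S→φ0] = [F, T]
r6 m[S→φ1] = [F, F]
r6 m[S→φ5] = [T, F]
r7 m[φ0→H] = [F, F]
r7 m[φ0→S] = [T, F]
r7 m[φ1→N] = [F, F]
r7 m[φ1→S] = [T, T]
r7 m[φ2→N] = [F, F]
r7 m[φ2→E] = [F, F]
r7 m[φ3→A] = [F, F]
r7 m[φ3→N] = [T, T]
r7 m[φ4→H] = [T, T]
r7 m[φ4→G] = [F, F]
r7 m[φ5→R] = [F, T]
r7 m[φ5→S] = [F, T]
r7 m[φ6→R] = [T, F]
r7 m[φ6→E] = [F, F]
r7 m[H→φ0] = [T, T]
r7 m[H→φ4] = [F, F]
r7 m[A→φ3] = [T, T]
r7 m[N→φ1] = [F, T]
r7 m[N→φ2] = [F, F]
r7 m[N→φ3] = [F, F]
r7 m[G→φ4] = [T, T]
r7 m[R→φ5] = [T, F]
r7 m[R→φ6] = [F, T]
r7 m[E→φ2] = [F, F]
r7 m[E→φ6] = [F, T]
r7 m[S→φ0] = [F, T]
r7 m[S→φ1] = [F, F]
r7 m[S→φ5] = [T, F]
no fixed point within 7 rounds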